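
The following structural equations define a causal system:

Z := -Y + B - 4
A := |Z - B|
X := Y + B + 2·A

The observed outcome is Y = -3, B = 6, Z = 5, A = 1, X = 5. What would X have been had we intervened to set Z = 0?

15

do(Z=0) replaces the equation Z := -Y + B - 4 with the constant Z = 0.
A = |Z - B|  [with Z=0, B=6]  = 6
X = Y + B + 2·A  [with Y=-3, B=6, A=6]  = 15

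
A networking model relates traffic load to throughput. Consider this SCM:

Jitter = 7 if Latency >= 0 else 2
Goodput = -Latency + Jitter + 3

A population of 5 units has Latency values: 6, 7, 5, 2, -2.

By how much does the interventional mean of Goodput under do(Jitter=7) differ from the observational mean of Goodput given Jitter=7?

The intervention sets Jitter=7 in all 5 units regardless of Latency. Recomputing Goodput per unit gives 4, 3, 5, 8, 12; average 6.4.
Observing Jitter=7 restricts to units where Jitter's equation naturally yields 7: Latency ∈ {6, 7, 5, 2}. In that subpopulation Goodput = 4, 3, 5, 8, mean 5.
Difference = 6.4 − 5 = 1.4.

1.4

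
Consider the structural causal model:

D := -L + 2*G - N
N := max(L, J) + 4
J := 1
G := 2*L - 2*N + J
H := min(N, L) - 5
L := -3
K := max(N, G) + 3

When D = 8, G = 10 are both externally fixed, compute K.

13

Setting D = 8, G = 10 by intervention discards those variables' equations.
N = max(L, J) + 4  [with L=-3, J=1]  = 5
K = max(N, G) + 3  [with N=5, G=10]  = 13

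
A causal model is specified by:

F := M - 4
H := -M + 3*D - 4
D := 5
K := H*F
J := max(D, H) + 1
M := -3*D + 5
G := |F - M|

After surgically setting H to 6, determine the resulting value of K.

-84

The intervention breaks the incoming arrows to H: H := -M + 3*D - 4 no longer applies, and H = 6.
M = -3*D + 5  [with D=5]  = -10
F = M - 4  [with M=-10]  = -14
K = H*F  [with H=6, F=-14]  = -84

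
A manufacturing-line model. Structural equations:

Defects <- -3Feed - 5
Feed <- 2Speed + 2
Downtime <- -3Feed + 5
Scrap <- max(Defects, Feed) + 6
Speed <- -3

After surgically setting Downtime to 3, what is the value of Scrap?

The intervention breaks the incoming arrows to Downtime: Downtime <- -3Feed + 5 no longer applies, and Downtime = 3.
Since Scrap is not a descendant of the intervened variable, it is unaffected.
Feed = 2Speed + 2  [with Speed=-3]  = -4
Defects = -3Feed - 5  [with Feed=-4]  = 7
Scrap = max(Defects, Feed) + 6  [with Defects=7, Feed=-4]  = 13

13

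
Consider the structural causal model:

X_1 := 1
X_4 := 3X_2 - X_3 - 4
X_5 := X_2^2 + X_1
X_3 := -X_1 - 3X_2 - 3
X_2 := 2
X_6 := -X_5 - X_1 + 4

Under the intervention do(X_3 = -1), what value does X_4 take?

The intervention breaks the incoming arrows to X_3: X_3 := -X_1 - 3X_2 - 3 no longer applies, and X_3 = -1.
X_4 = 3X_2 - X_3 - 4  [with X_2=2, X_3=-1]  = 3

3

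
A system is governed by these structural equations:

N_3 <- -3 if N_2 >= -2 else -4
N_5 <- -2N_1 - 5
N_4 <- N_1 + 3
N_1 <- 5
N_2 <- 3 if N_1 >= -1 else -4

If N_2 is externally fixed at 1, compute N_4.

Under do(N_2=1), the mechanism N_2 <- 3 if N_1 >= -1 else -4 is discarded; N_2 is fixed at 1.
Since N_4 is not a descendant of the intervened variable, it is unaffected.
N_4 = N_1 + 3  [with N_1=5]  = 8

8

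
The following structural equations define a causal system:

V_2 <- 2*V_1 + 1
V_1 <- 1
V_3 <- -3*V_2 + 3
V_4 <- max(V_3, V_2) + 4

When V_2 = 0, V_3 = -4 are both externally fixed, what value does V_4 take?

Setting V_2 = 0, V_3 = -4 by intervention discards those variables' equations.
V_4 = max(V_3, V_2) + 4  [with V_3=-4, V_2=0]  = 4

4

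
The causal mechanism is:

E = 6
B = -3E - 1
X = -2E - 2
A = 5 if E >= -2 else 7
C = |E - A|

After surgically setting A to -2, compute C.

Intervening sets A = -2 and removes its equation (A = 5 if E >= -2 else 7).
C = |E - A|  [with E=6, A=-2]  = 8

8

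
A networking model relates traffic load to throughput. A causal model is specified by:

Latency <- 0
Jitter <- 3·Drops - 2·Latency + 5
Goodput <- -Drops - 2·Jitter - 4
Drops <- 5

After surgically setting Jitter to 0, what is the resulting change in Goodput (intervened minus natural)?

40

The intervention breaks the incoming arrows to Jitter: Jitter <- 3·Drops - 2·Latency + 5 no longer applies, and Jitter = 0.
Goodput = -Drops - 2·Jitter - 4  [with Drops=5, Jitter=0]  = -9
Without intervention: Jitter = 3·Drops - 2·Latency + 5  [with Drops=5, Latency=0]  = 20; Goodput = -Drops - 2·Jitter - 4  [with Drops=5, Jitter=20]  = -49.
Change = -9 − (-49) = 40.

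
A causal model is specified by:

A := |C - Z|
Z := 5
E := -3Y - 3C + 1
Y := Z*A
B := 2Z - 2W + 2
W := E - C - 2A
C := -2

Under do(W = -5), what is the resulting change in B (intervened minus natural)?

Intervening sets W = -5 and removes its equation (W := E - C - 2A).
B = 2Z - 2W + 2  [with Z=5, W=-5]  = 22
Without intervention: A = |C - Z|  [with C=-2, Z=5]  = 7; Y = Z*A  [with Z=5, A=7]  = 35; E = -3Y - 3C + 1  [with Y=35, C=-2]  = -98; W = E - C - 2A  [with E=-98, C=-2, A=7]  = -110; B = 2Z - 2W + 2  [with Z=5, W=-110]  = 232.
Change = 22 − 232 = -210.

-210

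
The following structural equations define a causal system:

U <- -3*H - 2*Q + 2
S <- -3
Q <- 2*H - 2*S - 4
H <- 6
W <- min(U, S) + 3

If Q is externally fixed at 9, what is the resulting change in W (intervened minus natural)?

do(Q=9) replaces the equation Q <- 2*H - 2*S - 4 with the constant Q = 9.
U = -3*H - 2*Q + 2  [with H=6, Q=9]  = -34
W = min(U, S) + 3  [with U=-34, S=-3]  = -31
Without intervention: Q = 2*H - 2*S - 4  [with H=6, S=-3]  = 14; U = -3*H - 2*Q + 2  [with H=6, Q=14]  = -44; W = min(U, S) + 3  [with U=-44, S=-3]  = -41.
Change = -31 − (-41) = 10.

10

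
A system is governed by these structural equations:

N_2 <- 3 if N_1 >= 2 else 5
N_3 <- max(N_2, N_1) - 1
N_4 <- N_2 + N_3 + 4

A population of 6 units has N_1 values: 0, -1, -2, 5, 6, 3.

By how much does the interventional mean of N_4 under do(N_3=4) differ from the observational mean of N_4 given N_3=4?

The intervention sets N_3=4 in all 6 units regardless of N_1. Recomputing N_4 per unit gives 13, 13, 13, 11, 11, 11; average 12.
E[N_4|N_3=4] averages over only the 4 units with N_3=4 (N_1 = 0, -1, -2, 5): N_4 = 13, 13, 13, 11, mean 12.5.
Difference = 12 − 12.5 = -0.5.

-0.5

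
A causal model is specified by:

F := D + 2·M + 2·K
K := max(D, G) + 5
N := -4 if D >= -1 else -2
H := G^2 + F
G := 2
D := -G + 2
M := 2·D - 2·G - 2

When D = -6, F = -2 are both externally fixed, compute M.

-18

The joint intervention fixes D = -6, F = -2, removing each variable's own equation.
M = 2·D - 2·G - 2  [with D=-6, G=2]  = -18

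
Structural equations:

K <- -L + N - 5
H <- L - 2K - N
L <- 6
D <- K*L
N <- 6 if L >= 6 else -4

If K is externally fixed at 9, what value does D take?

54

do(K=9) replaces the equation K <- -L + N - 5 with the constant K = 9.
D = K*L  [with K=9, L=6]  = 54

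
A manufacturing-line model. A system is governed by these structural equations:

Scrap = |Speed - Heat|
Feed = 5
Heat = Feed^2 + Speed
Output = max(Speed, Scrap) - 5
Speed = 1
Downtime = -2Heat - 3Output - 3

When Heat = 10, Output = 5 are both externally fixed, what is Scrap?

The joint intervention fixes Heat = 10, Output = 5, removing each variable's own equation.
Scrap = |Speed - Heat|  [with Speed=1, Heat=10]  = 9

9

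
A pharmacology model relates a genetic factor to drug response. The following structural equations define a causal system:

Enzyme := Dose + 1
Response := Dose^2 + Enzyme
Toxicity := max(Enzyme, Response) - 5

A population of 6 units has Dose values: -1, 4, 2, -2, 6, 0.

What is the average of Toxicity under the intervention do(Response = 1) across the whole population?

do(Response=1) breaks Response's dependence on Dose. With Response=1 fixed, Toxicity across the units is -4, 0, -2, -4, 2, -4, mean -2.

-2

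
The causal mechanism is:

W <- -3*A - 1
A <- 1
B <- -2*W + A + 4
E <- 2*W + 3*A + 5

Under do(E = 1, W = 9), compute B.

-13

Setting E = 1, W = 9 by intervention discards those variables' equations.
B = -2*W + A + 4  [with W=9, A=1]  = -13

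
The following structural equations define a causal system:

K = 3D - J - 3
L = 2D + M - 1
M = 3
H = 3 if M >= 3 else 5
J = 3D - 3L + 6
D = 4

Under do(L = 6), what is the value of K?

The intervention breaks the incoming arrows to L: L = 2D + M - 1 no longer applies, and L = 6.
J = 3D - 3L + 6  [with D=4, L=6]  = 0
K = 3D - J - 3  [with D=4, J=0]  = 9

9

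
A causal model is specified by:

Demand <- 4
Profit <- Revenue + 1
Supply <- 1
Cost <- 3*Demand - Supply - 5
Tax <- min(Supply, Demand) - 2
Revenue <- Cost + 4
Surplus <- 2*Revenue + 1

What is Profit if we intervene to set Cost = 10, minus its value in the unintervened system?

4

The intervention breaks the incoming arrows to Cost: Cost <- 3*Demand - Supply - 5 no longer applies, and Cost = 10.
Revenue = Cost + 4  [with Cost=10]  = 14
Profit = Revenue + 1  [with Revenue=14]  = 15
Without intervention: Cost = 3*Demand - Supply - 5  [with Demand=4, Supply=1]  = 6; Revenue = Cost + 4  [with Cost=6]  = 10; Profit = Revenue + 1  [with Revenue=10]  = 11.
Change = 15 − 11 = 4.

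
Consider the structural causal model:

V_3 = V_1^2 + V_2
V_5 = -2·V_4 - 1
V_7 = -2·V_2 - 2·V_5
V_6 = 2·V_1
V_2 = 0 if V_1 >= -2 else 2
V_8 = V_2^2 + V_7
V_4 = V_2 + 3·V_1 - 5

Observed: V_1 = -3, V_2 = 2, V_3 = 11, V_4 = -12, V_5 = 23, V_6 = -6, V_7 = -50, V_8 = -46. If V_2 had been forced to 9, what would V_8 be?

45

do(V_2=9) replaces the equation V_2 = 0 if V_1 >= -2 else 2 with the constant V_2 = 9.
V_4 = V_2 + 3·V_1 - 5  [with V_2=9, V_1=-3]  = -5
V_5 = -2·V_4 - 1  [with V_4=-5]  = 9
V_7 = -2·V_2 - 2·V_5  [with V_2=9, V_5=9]  = -36
V_8 = V_2^2 + V_7  [with V_2=9, V_7=-36]  = 45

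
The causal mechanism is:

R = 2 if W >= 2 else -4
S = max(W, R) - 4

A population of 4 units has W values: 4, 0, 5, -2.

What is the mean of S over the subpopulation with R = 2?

E[S|R=2] averages over only the 2 units with R=2 (W = 4, 5): S = 0, 1, mean 0.5.

0.5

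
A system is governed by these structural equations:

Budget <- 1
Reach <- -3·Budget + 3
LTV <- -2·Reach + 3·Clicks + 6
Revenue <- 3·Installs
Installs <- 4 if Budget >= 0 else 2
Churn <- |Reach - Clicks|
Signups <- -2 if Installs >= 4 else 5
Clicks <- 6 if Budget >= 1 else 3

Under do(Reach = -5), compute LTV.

do(Reach=-5) replaces the equation Reach <- -3·Budget + 3 with the constant Reach = -5.
Clicks = 6 if Budget >= 1 else 3  [with Budget=1]  = 6
LTV = -2·Reach + 3·Clicks + 6  [with Reach=-5, Clicks=6]  = 34

34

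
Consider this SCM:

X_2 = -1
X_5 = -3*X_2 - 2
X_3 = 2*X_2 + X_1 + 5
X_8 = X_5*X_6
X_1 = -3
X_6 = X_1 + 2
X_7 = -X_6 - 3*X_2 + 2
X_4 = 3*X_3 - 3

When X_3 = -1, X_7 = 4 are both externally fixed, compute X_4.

The joint intervention fixes X_3 = -1, X_7 = 4, removing each variable's own equation.
X_4 = 3*X_3 - 3  [with X_3=-1]  = -6

-6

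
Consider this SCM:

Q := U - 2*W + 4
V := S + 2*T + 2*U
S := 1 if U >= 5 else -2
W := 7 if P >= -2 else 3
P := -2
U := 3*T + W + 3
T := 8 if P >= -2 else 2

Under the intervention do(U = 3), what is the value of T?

8

The intervention breaks the incoming arrows to U: U := 3*T + W + 3 no longer applies, and U = 3.
Since T is not a descendant of the intervened variable, it is unaffected.
T = 8 if P >= -2 else 2  [with P=-2]  = 8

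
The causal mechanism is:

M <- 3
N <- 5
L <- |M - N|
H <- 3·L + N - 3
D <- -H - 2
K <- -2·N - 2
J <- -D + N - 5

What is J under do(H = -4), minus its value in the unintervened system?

-12

The intervention breaks the incoming arrows to H: H <- 3·L + N - 3 no longer applies, and H = -4.
D = -H - 2  [with H=-4]  = 2
J = -D + N - 5  [with D=2, N=5]  = -2
Without intervention: L = |M - N|  [with M=3, N=5]  = 2; H = 3·L + N - 3  [with L=2, N=5]  = 8; D = -H - 2  [with H=8]  = -10; J = -D + N - 5  [with D=-10, N=5]  = 10.
Change = -2 − 10 = -12.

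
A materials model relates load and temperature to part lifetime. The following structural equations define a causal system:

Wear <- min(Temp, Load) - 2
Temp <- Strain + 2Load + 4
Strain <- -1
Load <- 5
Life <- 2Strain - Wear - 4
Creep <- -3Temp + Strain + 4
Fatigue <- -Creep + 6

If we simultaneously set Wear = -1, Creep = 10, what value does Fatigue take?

-4

Setting Wear = -1, Creep = 10 by intervention discards those variables' equations.
Fatigue = -Creep + 6  [with Creep=10]  = -4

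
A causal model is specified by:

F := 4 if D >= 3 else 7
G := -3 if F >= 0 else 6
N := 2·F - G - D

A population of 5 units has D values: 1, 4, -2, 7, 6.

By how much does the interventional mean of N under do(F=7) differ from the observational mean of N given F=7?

-3.7

Every unit gets F=7 under the intervention. N values become 16, 13, 19, 10, 11; E[N|do(F=7)] = 13.8.
Conditioning on F=7 selects the 2 unit(s) with D ∈ {1, -2}. Their N values: 16, 19. Mean = 17.5.
Difference = 13.8 − 17.5 = -3.7.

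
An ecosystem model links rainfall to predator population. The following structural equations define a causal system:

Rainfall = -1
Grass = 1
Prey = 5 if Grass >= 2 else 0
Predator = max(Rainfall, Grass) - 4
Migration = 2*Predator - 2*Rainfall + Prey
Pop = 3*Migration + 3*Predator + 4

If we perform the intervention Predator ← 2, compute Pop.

Under do(Predator=2), the mechanism Predator = max(Rainfall, Grass) - 4 is discarded; Predator is fixed at 2.
Prey = 5 if Grass >= 2 else 0  [with Grass=1]  = 0
Migration = 2*Predator - 2*Rainfall + Prey  [with Predator=2, Rainfall=-1, Prey=0]  = 6
Pop = 3*Migration + 3*Predator + 4  [with Migration=6, Predator=2]  = 28

28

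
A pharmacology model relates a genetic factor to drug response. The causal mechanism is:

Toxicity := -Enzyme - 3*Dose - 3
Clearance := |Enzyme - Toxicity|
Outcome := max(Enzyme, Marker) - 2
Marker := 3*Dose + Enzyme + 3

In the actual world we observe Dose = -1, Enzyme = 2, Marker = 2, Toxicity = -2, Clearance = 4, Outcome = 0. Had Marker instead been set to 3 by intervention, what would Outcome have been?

The intervention breaks the incoming arrows to Marker: Marker := 3*Dose + Enzyme + 3 no longer applies, and Marker = 3.
Outcome = max(Enzyme, Marker) - 2  [with Enzyme=2, Marker=3]  = 1

1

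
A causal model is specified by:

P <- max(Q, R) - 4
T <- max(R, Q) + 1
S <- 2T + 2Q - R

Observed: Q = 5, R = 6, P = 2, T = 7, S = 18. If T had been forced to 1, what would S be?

6

Intervening sets T = 1 and removes its equation (T <- max(R, Q) + 1).
S = 2T + 2Q - R  [with T=1, Q=5, R=6]  = 6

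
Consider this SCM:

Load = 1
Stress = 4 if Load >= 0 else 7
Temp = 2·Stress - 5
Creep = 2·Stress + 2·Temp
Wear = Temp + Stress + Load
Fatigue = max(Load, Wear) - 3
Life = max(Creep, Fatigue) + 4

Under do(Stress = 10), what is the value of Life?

54

Under do(Stress=10), the mechanism Stress = 4 if Load >= 0 else 7 is discarded; Stress is fixed at 10.
Temp = 2·Stress - 5  [with Stress=10]  = 15
Creep = 2·Stress + 2·Temp  [with Stress=10, Temp=15]  = 50
Wear = Temp + Stress + Load  [with Temp=15, Stress=10, Load=1]  = 26
Fatigue = max(Load, Wear) - 3  [with Load=1, Wear=26]  = 23
Life = max(Creep, Fatigue) + 4  [with Creep=50, Fatigue=23]  = 54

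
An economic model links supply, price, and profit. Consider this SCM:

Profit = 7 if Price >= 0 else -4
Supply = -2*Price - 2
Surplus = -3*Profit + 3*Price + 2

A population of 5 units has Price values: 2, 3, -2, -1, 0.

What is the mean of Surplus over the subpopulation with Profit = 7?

-14

Conditioning on Profit=7 selects the 3 unit(s) with Price ∈ {2, 3, 0}. Their Surplus values: -13, -10, -19. Mean = -14.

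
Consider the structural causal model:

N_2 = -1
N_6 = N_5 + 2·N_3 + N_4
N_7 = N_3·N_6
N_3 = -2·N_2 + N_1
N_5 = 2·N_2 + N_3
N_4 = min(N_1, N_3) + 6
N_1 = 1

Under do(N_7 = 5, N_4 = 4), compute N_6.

Setting N_7 = 5, N_4 = 4 by intervention discards those variables' equations.
N_3 = -2·N_2 + N_1  [with N_2=-1, N_1=1]  = 3
N_5 = 2·N_2 + N_3  [with N_2=-1, N_3=3]  = 1
N_6 = N_5 + 2·N_3 + N_4  [with N_5=1, N_3=3, N_4=4]  = 11

11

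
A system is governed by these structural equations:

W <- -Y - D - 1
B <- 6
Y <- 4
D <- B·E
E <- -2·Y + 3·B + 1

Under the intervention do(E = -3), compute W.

do(E=-3) replaces the equation E <- -2·Y + 3·B + 1 with the constant E = -3.
D = B·E  [with B=6, E=-3]  = -18
W = -Y - D - 1  [with Y=4, D=-18]  = 13

13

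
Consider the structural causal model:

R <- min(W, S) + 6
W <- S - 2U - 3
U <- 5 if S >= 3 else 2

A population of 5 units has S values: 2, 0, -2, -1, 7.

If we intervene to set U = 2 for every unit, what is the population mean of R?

0.2

The intervention sets U=2 in all 5 units regardless of S. Recomputing R per unit gives 1, -1, -3, -2, 6; average 0.2.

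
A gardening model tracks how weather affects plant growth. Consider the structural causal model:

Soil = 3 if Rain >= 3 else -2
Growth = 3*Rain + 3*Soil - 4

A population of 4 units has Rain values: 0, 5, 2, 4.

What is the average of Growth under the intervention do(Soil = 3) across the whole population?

13.25

do(Soil=3) breaks Soil's dependence on Rain. With Soil=3 fixed, Growth across the units is 5, 20, 11, 17, mean 13.25.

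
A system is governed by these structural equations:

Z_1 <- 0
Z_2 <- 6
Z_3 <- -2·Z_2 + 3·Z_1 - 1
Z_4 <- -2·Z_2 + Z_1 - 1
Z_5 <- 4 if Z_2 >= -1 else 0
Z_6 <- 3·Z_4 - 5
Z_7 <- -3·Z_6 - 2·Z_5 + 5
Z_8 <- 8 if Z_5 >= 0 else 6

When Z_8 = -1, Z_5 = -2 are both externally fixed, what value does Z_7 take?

Under do(Z_8 = -1, Z_5 = -2), each intervened variable's structural equation is replaced by its fixed value.
Z_4 = -2·Z_2 + Z_1 - 1  [with Z_2=6, Z_1=0]  = -13
Z_6 = 3·Z_4 - 5  [with Z_4=-13]  = -44
Z_7 = -3·Z_6 - 2·Z_5 + 5  [with Z_6=-44, Z_5=-2]  = 141

141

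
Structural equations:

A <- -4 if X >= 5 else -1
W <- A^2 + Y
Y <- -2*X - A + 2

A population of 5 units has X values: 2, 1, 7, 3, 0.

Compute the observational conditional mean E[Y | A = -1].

Observing A=-1 restricts to units where A's equation naturally yields -1: X ∈ {2, 1, 3, 0}. In that subpopulation Y = -1, 1, -3, 3, mean 0.

0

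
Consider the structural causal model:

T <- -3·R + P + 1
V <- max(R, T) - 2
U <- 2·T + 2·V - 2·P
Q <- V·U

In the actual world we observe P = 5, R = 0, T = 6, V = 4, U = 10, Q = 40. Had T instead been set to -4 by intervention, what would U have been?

do(T=-4) replaces the equation T <- -3·R + P + 1 with the constant T = -4.
V = max(R, T) - 2  [with R=0, T=-4]  = -2
U = 2·T + 2·V - 2·P  [with T=-4, V=-2, P=5]  = -22

-22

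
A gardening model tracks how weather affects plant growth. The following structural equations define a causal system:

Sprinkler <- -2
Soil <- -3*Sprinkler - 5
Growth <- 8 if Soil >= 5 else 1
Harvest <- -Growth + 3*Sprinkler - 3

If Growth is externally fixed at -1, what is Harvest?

The intervention breaks the incoming arrows to Growth: Growth <- 8 if Soil >= 5 else 1 no longer applies, and Growth = -1.
Harvest = -Growth + 3*Sprinkler - 3  [with Growth=-1, Sprinkler=-2]  = -8

-8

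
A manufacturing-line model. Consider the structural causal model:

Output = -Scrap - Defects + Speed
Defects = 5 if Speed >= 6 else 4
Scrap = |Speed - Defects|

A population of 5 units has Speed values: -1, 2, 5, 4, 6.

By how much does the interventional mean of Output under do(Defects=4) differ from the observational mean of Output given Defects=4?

0.7

Under do(Defects=4), Defects's equation is replaced by Defects=4 for every unit. Per-unit Output: -10, -4, 0, 0, 0. Mean = -2.8.
Observing Defects=4 restricts to units where Defects's equation naturally yields 4: Speed ∈ {-1, 2, 5, 4}. In that subpopulation Output = -10, -4, 0, 0, mean -3.5.
Difference = -2.8 − (-3.5) = 0.7.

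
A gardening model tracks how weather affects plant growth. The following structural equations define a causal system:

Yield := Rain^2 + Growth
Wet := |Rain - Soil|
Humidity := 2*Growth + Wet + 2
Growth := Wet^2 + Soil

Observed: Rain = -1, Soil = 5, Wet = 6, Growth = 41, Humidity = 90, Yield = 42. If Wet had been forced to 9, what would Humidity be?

183

do(Wet=9) replaces the equation Wet := |Rain - Soil| with the constant Wet = 9.
Growth = Wet^2 + Soil  [with Wet=9, Soil=5]  = 86
Humidity = 2*Growth + Wet + 2  [with Growth=86, Wet=9]  = 183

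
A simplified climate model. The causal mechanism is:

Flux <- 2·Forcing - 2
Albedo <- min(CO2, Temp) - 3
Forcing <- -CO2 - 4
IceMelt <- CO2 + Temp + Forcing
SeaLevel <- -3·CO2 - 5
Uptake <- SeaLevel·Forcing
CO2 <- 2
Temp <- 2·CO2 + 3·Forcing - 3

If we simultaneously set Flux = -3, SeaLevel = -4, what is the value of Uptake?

24

Under do(Flux = -3, SeaLevel = -4), each intervened variable's structural equation is replaced by its fixed value.
Forcing = -CO2 - 4  [with CO2=2]  = -6
Uptake = SeaLevel·Forcing  [with SeaLevel=-4, Forcing=-6]  = 24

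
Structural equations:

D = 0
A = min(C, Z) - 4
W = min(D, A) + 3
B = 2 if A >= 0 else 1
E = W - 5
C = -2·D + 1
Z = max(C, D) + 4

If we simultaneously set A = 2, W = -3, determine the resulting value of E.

The joint intervention fixes A = 2, W = -3, removing each variable's own equation.
E = W - 5  [with W=-3]  = -8

-8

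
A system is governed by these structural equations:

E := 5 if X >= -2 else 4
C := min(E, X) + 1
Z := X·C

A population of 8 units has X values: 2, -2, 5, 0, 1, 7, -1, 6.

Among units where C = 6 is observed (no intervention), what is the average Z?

Observing C=6 restricts to units where C's equation naturally yields 6: X ∈ {5, 7, 6}. In that subpopulation Z = 30, 42, 36, mean 36.

36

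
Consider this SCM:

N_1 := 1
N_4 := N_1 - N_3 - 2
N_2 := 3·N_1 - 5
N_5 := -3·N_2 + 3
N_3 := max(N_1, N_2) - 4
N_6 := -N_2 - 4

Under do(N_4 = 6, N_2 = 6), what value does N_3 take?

Setting N_4 = 6, N_2 = 6 by intervention discards those variables' equations.
N_3 = max(N_1, N_2) - 4  [with N_1=1, N_2=6]  = 2

2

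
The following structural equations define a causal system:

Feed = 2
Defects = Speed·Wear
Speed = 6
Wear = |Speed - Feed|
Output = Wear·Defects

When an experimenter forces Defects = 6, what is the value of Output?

24

Intervening sets Defects = 6 and removes its equation (Defects = Speed·Wear).
Wear = |Speed - Feed|  [with Speed=6, Feed=2]  = 4
Output = Wear·Defects  [with Wear=4, Defects=6]  = 24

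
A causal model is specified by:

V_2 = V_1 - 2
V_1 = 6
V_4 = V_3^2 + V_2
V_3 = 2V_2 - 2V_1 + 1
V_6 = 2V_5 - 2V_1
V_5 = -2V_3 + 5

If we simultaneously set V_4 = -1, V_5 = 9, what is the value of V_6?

The joint intervention fixes V_4 = -1, V_5 = 9, removing each variable's own equation.
V_6 = 2V_5 - 2V_1  [with V_5=9, V_1=6]  = 6

6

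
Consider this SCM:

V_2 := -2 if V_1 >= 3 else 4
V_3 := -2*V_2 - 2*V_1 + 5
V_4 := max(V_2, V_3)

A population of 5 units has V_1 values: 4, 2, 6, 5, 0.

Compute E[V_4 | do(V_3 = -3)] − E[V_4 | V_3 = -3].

-0.6

The intervention sets V_3=-3 in all 5 units regardless of V_1. Recomputing V_4 per unit gives -2, 4, -2, -2, 4; average 0.4.
Conditioning on V_3=-3 selects the 2 unit(s) with V_1 ∈ {6, 0}. Their V_4 values: -2, 4. Mean = 1.
Difference = 0.4 − 1 = -0.6.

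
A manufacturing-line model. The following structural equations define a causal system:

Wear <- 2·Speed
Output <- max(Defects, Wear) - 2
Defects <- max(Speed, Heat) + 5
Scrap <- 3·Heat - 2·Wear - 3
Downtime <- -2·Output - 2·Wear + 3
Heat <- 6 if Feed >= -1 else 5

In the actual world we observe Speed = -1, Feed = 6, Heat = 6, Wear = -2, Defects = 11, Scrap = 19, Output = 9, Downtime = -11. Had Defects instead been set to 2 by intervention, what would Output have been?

Under do(Defects=2), the mechanism Defects <- max(Speed, Heat) + 5 is discarded; Defects is fixed at 2.
Wear = 2·Speed  [with Speed=-1]  = -2
Output = max(Defects, Wear) - 2  [with Defects=2, Wear=-2]  = 0

0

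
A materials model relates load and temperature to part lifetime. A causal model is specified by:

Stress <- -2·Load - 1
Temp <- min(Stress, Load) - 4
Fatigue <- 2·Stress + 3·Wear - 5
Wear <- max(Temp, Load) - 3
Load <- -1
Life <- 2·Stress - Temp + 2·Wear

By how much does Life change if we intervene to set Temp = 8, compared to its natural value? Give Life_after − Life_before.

The intervention breaks the incoming arrows to Temp: Temp <- min(Stress, Load) - 4 no longer applies, and Temp = 8.
Stress = -2·Load - 1  [with Load=-1]  = 1
Wear = max(Temp, Load) - 3  [with Temp=8, Load=-1]  = 5
Life = 2·Stress - Temp + 2·Wear  [with Stress=1, Temp=8, Wear=5]  = 4
Without intervention: Stress = -2·Load - 1  [with Load=-1]  = 1; Temp = min(Stress, Load) - 4  [with Stress=1, Load=-1]  = -5; Wear = max(Temp, Load) - 3  [with Temp=-5, Load=-1]  = -4; Life = 2·Stress - Temp + 2·Wear  [with Stress=1, Temp=-5, Wear=-4]  = -1.
Change = 4 − (-1) = 5.

5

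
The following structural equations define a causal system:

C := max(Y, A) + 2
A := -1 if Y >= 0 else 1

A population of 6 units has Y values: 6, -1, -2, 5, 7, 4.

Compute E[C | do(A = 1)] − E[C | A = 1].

3

Under do(A=1), A's equation is replaced by A=1 for every unit. Per-unit C: 8, 3, 3, 7, 9, 6. Mean = 6.
Observing A=1 restricts to units where A's equation naturally yields 1: Y ∈ {-1, -2}. In that subpopulation C = 3, 3, mean 3.
Difference = 6 − 3 = 3.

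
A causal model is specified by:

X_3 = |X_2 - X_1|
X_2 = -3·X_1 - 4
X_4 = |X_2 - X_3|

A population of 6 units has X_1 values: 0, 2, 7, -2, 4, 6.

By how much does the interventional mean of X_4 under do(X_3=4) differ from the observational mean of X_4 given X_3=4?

Under do(X_3=4), X_3's equation is replaced by X_3=4 for every unit. Per-unit X_4: 8, 14, 29, 2, 20, 26. Mean = 16.5.
Observing X_3=4 restricts to units where X_3's equation naturally yields 4: X_1 ∈ {0, -2}. In that subpopulation X_4 = 8, 2, mean 5.
Difference = 16.5 − 5 = 11.5.

11.5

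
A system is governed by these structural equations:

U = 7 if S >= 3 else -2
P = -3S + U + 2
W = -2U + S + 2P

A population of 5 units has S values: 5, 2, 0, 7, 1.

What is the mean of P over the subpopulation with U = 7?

-9

Observing U=7 restricts to units where U's equation naturally yields 7: S ∈ {5, 7}. In that subpopulation P = -6, -12, mean -9.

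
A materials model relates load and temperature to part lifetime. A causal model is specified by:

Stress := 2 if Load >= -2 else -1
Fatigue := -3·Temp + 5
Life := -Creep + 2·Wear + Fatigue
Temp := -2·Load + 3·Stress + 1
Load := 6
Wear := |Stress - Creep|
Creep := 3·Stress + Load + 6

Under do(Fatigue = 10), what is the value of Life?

Intervening sets Fatigue = 10 and removes its equation (Fatigue := -3·Temp + 5).
Stress = 2 if Load >= -2 else -1  [with Load=6]  = 2
Creep = 3·Stress + Load + 6  [with Stress=2, Load=6]  = 18
Wear = |Stress - Creep|  [with Stress=2, Creep=18]  = 16
Life = -Creep + 2·Wear + Fatigue  [with Creep=18, Wear=16, Fatigue=10]  = 24

24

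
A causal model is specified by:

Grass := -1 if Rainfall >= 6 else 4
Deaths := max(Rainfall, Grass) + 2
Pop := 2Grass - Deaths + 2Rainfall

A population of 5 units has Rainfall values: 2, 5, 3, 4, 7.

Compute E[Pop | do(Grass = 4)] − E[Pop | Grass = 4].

The intervention sets Grass=4 in all 5 units regardless of Rainfall. Recomputing Pop per unit gives 6, 11, 8, 10, 13; average 9.6.
E[Pop|Grass=4] averages over only the 4 units with Grass=4 (Rainfall = 2, 5, 3, 4): Pop = 6, 11, 8, 10, mean 8.75.
Difference = 9.6 − 8.75 = 0.85.

0.85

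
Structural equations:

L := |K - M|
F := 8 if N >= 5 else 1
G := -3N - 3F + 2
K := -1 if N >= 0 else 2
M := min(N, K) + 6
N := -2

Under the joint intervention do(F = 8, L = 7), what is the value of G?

The joint intervention fixes F = 8, L = 7, removing each variable's own equation.
G = -3N - 3F + 2  [with N=-2, F=8]  = -16

-16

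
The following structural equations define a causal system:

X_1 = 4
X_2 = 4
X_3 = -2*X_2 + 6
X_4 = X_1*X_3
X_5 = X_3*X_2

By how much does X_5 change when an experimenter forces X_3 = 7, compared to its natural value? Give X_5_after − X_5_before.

36

do(X_3=7) replaces the equation X_3 = -2*X_2 + 6 with the constant X_3 = 7.
X_5 = X_3*X_2  [with X_3=7, X_2=4]  = 28
Without intervention: X_3 = -2*X_2 + 6  [with X_2=4]  = -2; X_5 = X_3*X_2  [with X_3=-2, X_2=4]  = -8.
Change = 28 − (-8) = 36.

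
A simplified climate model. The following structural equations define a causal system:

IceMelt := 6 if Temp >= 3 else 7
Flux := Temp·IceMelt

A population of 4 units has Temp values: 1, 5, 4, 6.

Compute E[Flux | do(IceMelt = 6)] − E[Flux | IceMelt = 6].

-6

Under do(IceMelt=6), IceMelt's equation is replaced by IceMelt=6 for every unit. Per-unit Flux: 6, 30, 24, 36. Mean = 24.
Observing IceMelt=6 restricts to units where IceMelt's equation naturally yields 6: Temp ∈ {5, 4, 6}. In that subpopulation Flux = 30, 24, 36, mean 30.
Difference = 24 − 30 = -6.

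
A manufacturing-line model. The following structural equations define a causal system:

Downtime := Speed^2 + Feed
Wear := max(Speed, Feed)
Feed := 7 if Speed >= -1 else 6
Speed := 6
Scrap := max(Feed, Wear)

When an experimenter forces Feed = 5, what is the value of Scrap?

Under do(Feed=5), the mechanism Feed := 7 if Speed >= -1 else 6 is discarded; Feed is fixed at 5.
Wear = max(Speed, Feed)  [with Speed=6, Feed=5]  = 6
Scrap = max(Feed, Wear)  [with Feed=5, Wear=6]  = 6

6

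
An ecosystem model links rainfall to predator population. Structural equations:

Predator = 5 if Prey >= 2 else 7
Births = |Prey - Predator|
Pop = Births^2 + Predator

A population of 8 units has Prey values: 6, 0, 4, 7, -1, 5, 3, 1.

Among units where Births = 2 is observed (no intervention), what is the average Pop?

9

E[Pop|Births=2] averages over only the 2 units with Births=2 (Prey = 7, 3): Pop = 9, 9, mean 9.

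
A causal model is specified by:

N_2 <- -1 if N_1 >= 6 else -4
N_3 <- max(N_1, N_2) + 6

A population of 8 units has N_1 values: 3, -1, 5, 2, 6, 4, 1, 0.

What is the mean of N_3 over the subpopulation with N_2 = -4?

Observing N_2=-4 restricts to units where N_2's equation naturally yields -4: N_1 ∈ {3, -1, 5, 2, 4, 1, 0}. In that subpopulation N_3 = 9, 5, 11, 8, 10, 7, 6, mean 8.

8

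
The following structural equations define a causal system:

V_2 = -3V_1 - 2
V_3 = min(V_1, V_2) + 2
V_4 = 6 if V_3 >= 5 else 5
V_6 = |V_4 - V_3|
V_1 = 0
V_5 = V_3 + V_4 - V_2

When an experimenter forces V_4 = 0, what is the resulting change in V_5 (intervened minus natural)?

Intervening sets V_4 = 0 and removes its equation (V_4 = 6 if V_3 >= 5 else 5).
V_2 = -3V_1 - 2  [with V_1=0]  = -2
V_3 = min(V_1, V_2) + 2  [with V_1=0, V_2=-2]  = 0
V_5 = V_3 + V_4 - V_2  [with V_3=0, V_4=0, V_2=-2]  = 2
Without intervention: V_2 = -3V_1 - 2  [with V_1=0]  = -2; V_3 = min(V_1, V_2) + 2  [with V_1=0, V_2=-2]  = 0; V_4 = 6 if V_3 >= 5 else 5  [with V_3=0]  = 5; V_5 = V_3 + V_4 - V_2  [with V_3=0, V_4=5, V_2=-2]  = 7.
Change = 2 − 7 = -5.

-5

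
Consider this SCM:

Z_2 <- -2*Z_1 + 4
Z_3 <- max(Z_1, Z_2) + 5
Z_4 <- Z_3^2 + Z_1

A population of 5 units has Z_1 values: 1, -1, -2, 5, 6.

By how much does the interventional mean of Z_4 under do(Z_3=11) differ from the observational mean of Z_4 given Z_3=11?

-0.7

The intervention sets Z_3=11 in all 5 units regardless of Z_1. Recomputing Z_4 per unit gives 122, 120, 119, 126, 127; average 122.8.
Observing Z_3=11 restricts to units where Z_3's equation naturally yields 11: Z_1 ∈ {-1, 6}. In that subpopulation Z_4 = 120, 127, mean 123.5.
Difference = 122.8 − 123.5 = -0.7.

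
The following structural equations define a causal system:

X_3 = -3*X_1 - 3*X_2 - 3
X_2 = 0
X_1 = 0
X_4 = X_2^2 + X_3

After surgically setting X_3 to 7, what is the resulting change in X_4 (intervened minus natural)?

10

The intervention breaks the incoming arrows to X_3: X_3 = -3*X_1 - 3*X_2 - 3 no longer applies, and X_3 = 7.
X_4 = X_2^2 + X_3  [with X_2=0, X_3=7]  = 7
Without intervention: X_3 = -3*X_1 - 3*X_2 - 3  [with X_1=0, X_2=0]  = -3; X_4 = X_2^2 + X_3  [with X_2=0, X_3=-3]  = -3.
Change = 7 − (-3) = 10.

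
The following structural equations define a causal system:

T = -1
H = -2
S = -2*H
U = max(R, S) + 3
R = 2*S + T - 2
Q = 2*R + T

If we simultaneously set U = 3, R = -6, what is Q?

Setting U = 3, R = -6 by intervention discards those variables' equations.
Q = 2*R + T  [with R=-6, T=-1]  = -13

-13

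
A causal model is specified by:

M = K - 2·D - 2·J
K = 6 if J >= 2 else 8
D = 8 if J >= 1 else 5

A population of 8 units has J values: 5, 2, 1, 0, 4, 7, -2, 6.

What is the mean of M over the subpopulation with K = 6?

Observing K=6 restricts to units where K's equation naturally yields 6: J ∈ {5, 2, 4, 7, 6}. In that subpopulation M = -20, -14, -18, -24, -22, mean -19.6.

-19.6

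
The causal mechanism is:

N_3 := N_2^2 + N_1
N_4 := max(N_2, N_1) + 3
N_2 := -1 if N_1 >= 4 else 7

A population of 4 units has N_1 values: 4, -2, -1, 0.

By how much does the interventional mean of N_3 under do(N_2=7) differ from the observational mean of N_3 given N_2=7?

Under do(N_2=7), N_2's equation is replaced by N_2=7 for every unit. Per-unit N_3: 53, 47, 48, 49. Mean = 49.25.
E[N_3|N_2=7] averages over only the 3 units with N_2=7 (N_1 = -2, -1, 0): N_3 = 47, 48, 49, mean 48.
Difference = 49.25 − 48 = 1.25.

1.25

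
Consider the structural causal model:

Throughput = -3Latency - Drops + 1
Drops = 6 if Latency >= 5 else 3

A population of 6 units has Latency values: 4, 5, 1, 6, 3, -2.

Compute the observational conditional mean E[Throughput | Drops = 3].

Observing Drops=3 restricts to units where Drops's equation naturally yields 3: Latency ∈ {4, 1, 3, -2}. In that subpopulation Throughput = -14, -5, -11, 4, mean -6.5.

-6.5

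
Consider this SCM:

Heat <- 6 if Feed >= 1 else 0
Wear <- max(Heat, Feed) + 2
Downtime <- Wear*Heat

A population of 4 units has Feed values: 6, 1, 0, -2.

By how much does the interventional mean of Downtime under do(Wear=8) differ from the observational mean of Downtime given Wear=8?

do(Wear=8) breaks Wear's dependence on Feed. With Wear=8 fixed, Downtime across the units is 48, 48, 0, 0, mean 24.
Observing Wear=8 restricts to units where Wear's equation naturally yields 8: Feed ∈ {6, 1}. In that subpopulation Downtime = 48, 48, mean 48.
Difference = 24 − 48 = -24.

-24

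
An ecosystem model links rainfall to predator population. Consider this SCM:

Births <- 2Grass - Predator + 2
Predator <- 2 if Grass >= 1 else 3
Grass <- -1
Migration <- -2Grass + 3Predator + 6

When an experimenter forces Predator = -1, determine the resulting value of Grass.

Under do(Predator=-1), the mechanism Predator <- 2 if Grass >= 1 else 3 is discarded; Predator is fixed at -1.
Grass is not downstream of the intervention, so its value is determined by the original equations.

-1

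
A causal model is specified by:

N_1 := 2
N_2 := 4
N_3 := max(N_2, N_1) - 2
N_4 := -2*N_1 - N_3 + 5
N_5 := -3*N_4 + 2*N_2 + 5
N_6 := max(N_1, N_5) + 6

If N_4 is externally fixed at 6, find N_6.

Under do(N_4=6), the mechanism N_4 := -2*N_1 - N_3 + 5 is discarded; N_4 is fixed at 6.
N_5 = -3*N_4 + 2*N_2 + 5  [with N_4=6, N_2=4]  = -5
N_6 = max(N_1, N_5) + 6  [with N_1=2, N_5=-5]  = 8

8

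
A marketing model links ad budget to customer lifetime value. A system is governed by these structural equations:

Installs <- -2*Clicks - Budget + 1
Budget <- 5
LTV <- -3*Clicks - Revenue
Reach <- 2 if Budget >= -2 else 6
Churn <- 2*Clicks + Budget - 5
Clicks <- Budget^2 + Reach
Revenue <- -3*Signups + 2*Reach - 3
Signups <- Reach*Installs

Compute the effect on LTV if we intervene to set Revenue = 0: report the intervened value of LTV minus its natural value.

do(Revenue=0) replaces the equation Revenue <- -3*Signups + 2*Reach - 3 with the constant Revenue = 0.
Reach = 2 if Budget >= -2 else 6  [with Budget=5]  = 2
Clicks = Budget^2 + Reach  [with Budget=5, Reach=2]  = 27
LTV = -3*Clicks - Revenue  [with Clicks=27, Revenue=0]  = -81
Without intervention: Reach = 2 if Budget >= -2 else 6  [with Budget=5]  = 2; Clicks = Budget^2 + Reach  [with Budget=5, Reach=2]  = 27; Installs = -2*Clicks - Budget + 1  [with Clicks=27, Budget=5]  = -58; Signups = Reach*Installs  [with Reach=2, Installs=-58]  = -116; Revenue = -3*Signups + 2*Reach - 3  [with Signups=-116, Reach=2]  = 349; LTV = -3*Clicks - Revenue  [with Clicks=27, Revenue=349]  = -430.
Change = -81 − (-430) = 349.

349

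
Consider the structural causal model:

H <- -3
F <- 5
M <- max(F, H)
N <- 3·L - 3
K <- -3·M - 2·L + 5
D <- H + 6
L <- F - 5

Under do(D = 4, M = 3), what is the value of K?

-4

The joint intervention fixes D = 4, M = 3, removing each variable's own equation.
L = F - 5  [with F=5]  = 0
K = -3·M - 2·L + 5  [with M=3, L=0]  = -4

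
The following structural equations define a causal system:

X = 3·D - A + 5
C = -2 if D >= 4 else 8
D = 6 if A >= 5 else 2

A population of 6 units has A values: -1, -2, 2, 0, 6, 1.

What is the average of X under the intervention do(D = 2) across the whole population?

Under do(D=2), D's equation is replaced by D=2 for every unit. Per-unit X: 12, 13, 9, 11, 5, 10. Mean = 10.

10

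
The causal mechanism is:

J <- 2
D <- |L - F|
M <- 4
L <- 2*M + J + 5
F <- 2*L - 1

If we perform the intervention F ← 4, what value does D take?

Intervening sets F = 4 and removes its equation (F <- 2*L - 1).
L = 2*M + J + 5  [with M=4, J=2]  = 15
D = |L - F|  [with L=15, F=4]  = 11

11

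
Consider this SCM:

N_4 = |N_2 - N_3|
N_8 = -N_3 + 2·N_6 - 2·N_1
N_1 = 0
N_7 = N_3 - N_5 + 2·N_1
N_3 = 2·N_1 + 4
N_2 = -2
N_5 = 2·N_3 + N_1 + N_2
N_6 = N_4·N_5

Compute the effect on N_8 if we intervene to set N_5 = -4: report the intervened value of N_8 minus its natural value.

do(N_5=-4) replaces the equation N_5 = 2·N_3 + N_1 + N_2 with the constant N_5 = -4.
N_3 = 2·N_1 + 4  [with N_1=0]  = 4
N_4 = |N_2 - N_3|  [with N_2=-2, N_3=4]  = 6
N_6 = N_4·N_5  [with N_4=6, N_5=-4]  = -24
N_8 = -N_3 + 2·N_6 - 2·N_1  [with N_3=4, N_6=-24, N_1=0]  = -52
Without intervention: N_3 = 2·N_1 + 4  [with N_1=0]  = 4; N_4 = |N_2 - N_3|  [with N_2=-2, N_3=4]  = 6; N_5 = 2·N_3 + N_1 + N_2  [with N_3=4, N_1=0, N_2=-2]  = 6; N_6 = N_4·N_5  [with N_4=6, N_5=6]  = 36; N_8 = -N_3 + 2·N_6 - 2·N_1  [with N_3=4, N_6=36, N_1=0]  = 68.
Change = -52 − 68 = -120.

-120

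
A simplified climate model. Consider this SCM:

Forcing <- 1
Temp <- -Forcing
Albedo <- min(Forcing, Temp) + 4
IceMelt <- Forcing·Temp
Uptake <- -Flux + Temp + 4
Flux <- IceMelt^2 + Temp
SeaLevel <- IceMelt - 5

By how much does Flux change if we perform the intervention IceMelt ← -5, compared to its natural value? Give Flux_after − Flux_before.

The intervention breaks the incoming arrows to IceMelt: IceMelt <- Forcing·Temp no longer applies, and IceMelt = -5.
Temp = -Forcing  [with Forcing=1]  = -1
Flux = IceMelt^2 + Temp  [with IceMelt=-5, Temp=-1]  = 24
Without intervention: Temp = -Forcing  [with Forcing=1]  = -1; IceMelt = Forcing·Temp  [with Forcing=1, Temp=-1]  = -1; Flux = IceMelt^2 + Temp  [with IceMelt=-1, Temp=-1]  = 0.
Change = 24 − 0 = 24.

24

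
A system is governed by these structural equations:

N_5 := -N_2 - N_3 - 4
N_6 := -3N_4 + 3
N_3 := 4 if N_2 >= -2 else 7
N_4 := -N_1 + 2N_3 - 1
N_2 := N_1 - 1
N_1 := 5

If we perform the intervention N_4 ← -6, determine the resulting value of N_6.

Under do(N_4=-6), the mechanism N_4 := -N_1 + 2N_3 - 1 is discarded; N_4 is fixed at -6.
N_6 = -3N_4 + 3  [with N_4=-6]  = 21

21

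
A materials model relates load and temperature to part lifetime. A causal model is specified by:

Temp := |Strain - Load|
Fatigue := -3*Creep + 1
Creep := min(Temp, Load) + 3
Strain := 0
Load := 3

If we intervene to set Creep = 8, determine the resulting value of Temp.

Under do(Creep=8), the mechanism Creep := min(Temp, Load) + 3 is discarded; Creep is fixed at 8.
Since Temp is not a descendant of the intervened variable, it is unaffected.
Temp = |Strain - Load|  [with Strain=0, Load=3]  = 3

3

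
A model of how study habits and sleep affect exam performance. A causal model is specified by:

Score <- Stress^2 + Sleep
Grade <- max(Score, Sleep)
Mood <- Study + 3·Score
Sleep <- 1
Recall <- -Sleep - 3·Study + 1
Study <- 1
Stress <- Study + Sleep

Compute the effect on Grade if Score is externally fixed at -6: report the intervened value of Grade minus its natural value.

The intervention breaks the incoming arrows to Score: Score <- Stress^2 + Sleep no longer applies, and Score = -6.
Grade = max(Score, Sleep)  [with Score=-6, Sleep=1]  = 1
Without intervention: Stress = Study + Sleep  [with Study=1, Sleep=1]  = 2; Score = Stress^2 + Sleep  [with Stress=2, Sleep=1]  = 5; Grade = max(Score, Sleep)  [with Score=5, Sleep=1]  = 5.
Change = 1 − 5 = -4.

-4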